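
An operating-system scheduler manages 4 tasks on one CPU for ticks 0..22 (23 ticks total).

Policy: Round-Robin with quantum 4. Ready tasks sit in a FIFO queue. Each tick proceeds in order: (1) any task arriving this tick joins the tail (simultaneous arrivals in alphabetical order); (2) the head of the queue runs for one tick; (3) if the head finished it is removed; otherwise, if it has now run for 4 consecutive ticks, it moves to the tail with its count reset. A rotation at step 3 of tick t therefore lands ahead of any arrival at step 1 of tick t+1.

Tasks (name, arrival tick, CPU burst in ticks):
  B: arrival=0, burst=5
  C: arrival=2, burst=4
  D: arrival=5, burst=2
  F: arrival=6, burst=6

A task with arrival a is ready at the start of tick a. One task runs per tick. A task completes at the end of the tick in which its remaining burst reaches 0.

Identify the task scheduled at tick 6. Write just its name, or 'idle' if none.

running at tick 6 = C

t=0: queue=[B] q_used=0 → run B
t=1: queue=[B] q_used=1 → run B
t=2: queue=[B,C] q_used=2 → run B
t=3: queue=[B,C] q_used=3 → run B
t=4: queue=[C,B] q_used=0 → run C
t=5: queue=[C,B,D] q_used=1 → run C
t=6: queue=[C,B,D,F] q_used=2 → run C
t=7: queue=[C,B,D,F] q_used=3 → run C
t=8: queue=[B,D,F] q_used=0 → run B
t=9: queue=[D,F] q_used=0 → run D
t=10: queue=[D,F] q_used=1 → run D
t=11: queue=[F] q_used=0 → run F
t=12: queue=[F] q_used=1 → run F
t=13: queue=[F] q_used=2 → run F
t=14: queue=[F] q_used=3 → run F
t=15: queue=[F] q_used=0 → run F
t=16: queue=[F] q_used=1 → run F
t=17: (idle)
t=18: (idle)
t=19: (idle)
t=20: (idle)
t=21: (idle)
t=22: (idle)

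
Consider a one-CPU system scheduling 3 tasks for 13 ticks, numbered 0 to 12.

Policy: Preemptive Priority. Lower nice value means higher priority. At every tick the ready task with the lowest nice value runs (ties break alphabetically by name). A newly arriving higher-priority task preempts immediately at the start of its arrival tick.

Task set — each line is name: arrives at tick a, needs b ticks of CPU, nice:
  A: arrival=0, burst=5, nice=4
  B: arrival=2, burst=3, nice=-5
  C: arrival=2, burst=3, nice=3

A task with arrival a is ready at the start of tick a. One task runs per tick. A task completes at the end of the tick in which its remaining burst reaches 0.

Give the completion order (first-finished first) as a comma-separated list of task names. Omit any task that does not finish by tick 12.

completion order = B, C, A

t=0: ready={A} → run A
t=1: ready={A} → run A
t=2: ready={A,B,C} → run B
t=3: ready={A,B,C} → run B
t=4: ready={A,B,C} → run B
t=5: ready={A,C} → run C
t=6: ready={A,C} → run C
t=7: ready={A,C} → run C
t=8: ready={A} → run A
t=9: ready={A} → run A
t=10: ready={A} → run A
t=11: (idle)
t=12: (idle)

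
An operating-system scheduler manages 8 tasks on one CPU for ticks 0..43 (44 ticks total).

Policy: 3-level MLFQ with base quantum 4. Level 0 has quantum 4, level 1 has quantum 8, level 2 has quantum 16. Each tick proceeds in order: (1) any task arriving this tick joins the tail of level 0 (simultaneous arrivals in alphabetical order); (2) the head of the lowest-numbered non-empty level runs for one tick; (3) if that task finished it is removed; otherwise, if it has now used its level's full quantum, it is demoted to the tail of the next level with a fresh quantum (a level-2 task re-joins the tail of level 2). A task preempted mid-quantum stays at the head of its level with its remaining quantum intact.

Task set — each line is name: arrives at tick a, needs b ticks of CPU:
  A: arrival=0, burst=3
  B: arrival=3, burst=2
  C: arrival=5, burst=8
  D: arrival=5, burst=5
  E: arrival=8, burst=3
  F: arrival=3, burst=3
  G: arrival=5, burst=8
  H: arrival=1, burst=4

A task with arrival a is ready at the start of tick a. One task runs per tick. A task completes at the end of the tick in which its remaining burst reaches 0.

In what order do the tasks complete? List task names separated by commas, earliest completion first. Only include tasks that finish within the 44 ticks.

completion order = A, H, B, F, E, C, D, G

t=0: L0/L1/L2 = A/-/- → run A
t=1: L0/L1/L2 = AH/-/- → run A
t=2: L0/L1/L2 = AH/-/- → run A
t=3: L0/L1/L2 = HBF/-/- → run H
t=4: L0/L1/L2 = HBF/-/- → run H
t=5: L0/L1/L2 = HBFCDG/-/- → run H
t=6: L0/L1/L2 = HBFCDG/-/- → run H
t=7: L0/L1/L2 = BFCDG/-/- → run B
t=8: L0/L1/L2 = BFCDGE/-/- → run B
t=9: L0/L1/L2 = FCDGE/-/- → run F
t=10: L0/L1/L2 = FCDGE/-/- → run F
t=11: L0/L1/L2 = FCDGE/-/- → run F
t=12: L0/L1/L2 = CDGE/-/- → run C
t=13: L0/L1/L2 = CDGE/-/- → run C
t=14: L0/L1/L2 = CDGE/-/- → run C
t=15: L0/L1/L2 = CDGE/-/- → run C
t=16: L0/L1/L2 = DGE/C/- → run D
t=17: L0/L1/L2 = DGE/C/- → run D
t=18: L0/L1/L2 = DGE/C/- → run D
t=19: L0/L1/L2 = DGE/C/- → run D
t=20: L0/L1/L2 = GE/CD/- → run G
t=21: L0/L1/L2 = GE/CD/- → run G
t=22: L0/L1/L2 = GE/CD/- → run G
t=23: L0/L1/L2 = GE/CD/- → run G
t=24: L0/L1/L2 = E/CDG/- → run E
t=25: L0/L1/L2 = E/CDG/- → run E
t=26: L0/L1/L2 = E/CDG/- → run E
t=27: L0/L1/L2 = -/CDG/- → run C
t=28: L0/L1/L2 = -/CDG/- → run C
t=29: L0/L1/L2 = -/CDG/- → run C
t=30: L0/L1/L2 = -/CDG/- → run C
t=31: L0/L1/L2 = -/DG/- → run D
t=32: L0/L1/L2 = -/G/- → run G
t=33: L0/L1/L2 = -/G/- → run G
t=34: L0/L1/L2 = -/G/- → run G
t=35: L0/L1/L2 = -/G/- → run G
t=36: (idle)
t=37: (idle)
t=38: (idle)
t=39: (idle)
t=40: (idle)
t=41: (idle)
t=42: (idle)
t=43: (idle)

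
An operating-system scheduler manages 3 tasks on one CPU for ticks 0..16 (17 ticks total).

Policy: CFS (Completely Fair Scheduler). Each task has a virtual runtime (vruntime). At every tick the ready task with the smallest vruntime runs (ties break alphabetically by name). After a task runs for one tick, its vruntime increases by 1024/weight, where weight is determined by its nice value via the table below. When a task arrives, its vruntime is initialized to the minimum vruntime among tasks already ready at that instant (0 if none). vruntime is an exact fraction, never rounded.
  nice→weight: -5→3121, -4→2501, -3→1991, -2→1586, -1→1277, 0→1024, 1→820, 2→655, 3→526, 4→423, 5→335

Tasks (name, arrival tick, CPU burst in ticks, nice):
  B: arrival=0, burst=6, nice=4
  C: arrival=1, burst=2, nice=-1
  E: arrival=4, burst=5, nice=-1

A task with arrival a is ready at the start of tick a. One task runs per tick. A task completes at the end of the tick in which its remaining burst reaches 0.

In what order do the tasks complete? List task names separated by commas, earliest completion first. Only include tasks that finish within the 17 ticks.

completion order = C, E, B

t=0: vr[B=0] → run B
t=1: vr[B=1024/423 C=1024/423] → run B
t=2: vr[B=2048/423 C=1024/423] → run C
t=3: vr[B=2048/423 C=1740800/540171] → run C
t=4: vr[B=2048/423 E=2048/423] → run B
t=5: vr[B=1024/141 E=2048/423] → run E
t=6: vr[B=1024/141 E=3048448/540171] → run E
t=7: vr[B=1024/141 E=3481600/540171] → run E
t=8: vr[B=1024/141 E=3914752/540171] → run E
t=9: vr[B=1024/141 E=4347904/540171] → run B
t=10: vr[B=4096/423 E=4347904/540171] → run E
t=11: vr[B=4096/423] → run B
t=12: vr[B=5120/423] → run B
t=13: (idle)
t=14: (idle)
t=15: (idle)
t=16: (idle)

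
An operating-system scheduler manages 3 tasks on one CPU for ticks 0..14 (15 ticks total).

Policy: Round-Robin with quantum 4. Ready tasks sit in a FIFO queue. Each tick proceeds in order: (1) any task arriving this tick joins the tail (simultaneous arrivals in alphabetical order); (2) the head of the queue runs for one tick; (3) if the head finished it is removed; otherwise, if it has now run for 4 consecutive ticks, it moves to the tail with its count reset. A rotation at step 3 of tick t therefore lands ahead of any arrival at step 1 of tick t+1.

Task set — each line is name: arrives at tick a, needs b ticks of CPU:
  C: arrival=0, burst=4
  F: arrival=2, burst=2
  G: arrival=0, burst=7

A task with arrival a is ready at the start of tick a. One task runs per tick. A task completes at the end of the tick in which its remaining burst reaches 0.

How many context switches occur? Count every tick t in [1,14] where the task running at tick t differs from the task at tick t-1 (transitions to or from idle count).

t=0: queue=[C,G] q_used=0 → run C
t=1: queue=[C,G] q_used=1 → run C
t=2: queue=[C,G,F] q_used=2 → run C
t=3: queue=[C,G,F] q_used=3 → run C
t=4: queue=[G,F] q_used=0 → run G
t=5: queue=[G,F] q_used=1 → run G
t=6: queue=[G,F] q_used=2 → run G
t=7: queue=[G,F] q_used=3 → run G
t=8: queue=[F,G] q_used=0 → run F
t=9: queue=[F,G] q_used=1 → run F
t=10: queue=[G] q_used=0 → run G
t=11: queue=[G] q_used=1 → run G
t=12: queue=[G] q_used=2 → run G
t=13: (idle)
t=14: (idle)

context switches = 4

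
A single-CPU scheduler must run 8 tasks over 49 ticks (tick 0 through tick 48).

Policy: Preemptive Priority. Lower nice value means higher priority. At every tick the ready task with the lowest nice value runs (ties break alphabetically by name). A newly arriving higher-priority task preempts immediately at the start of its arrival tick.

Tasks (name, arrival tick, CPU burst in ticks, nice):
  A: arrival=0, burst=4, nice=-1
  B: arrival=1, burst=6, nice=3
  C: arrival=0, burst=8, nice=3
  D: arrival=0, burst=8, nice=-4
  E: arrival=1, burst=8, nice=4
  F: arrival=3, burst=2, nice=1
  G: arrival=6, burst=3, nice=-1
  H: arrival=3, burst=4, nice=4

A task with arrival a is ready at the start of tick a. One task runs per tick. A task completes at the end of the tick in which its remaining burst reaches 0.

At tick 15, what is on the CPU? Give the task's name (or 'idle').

t=0: ready={A,C,D} → run D
t=1: ready={A,B,C,D,E} → run D
t=2: ready={A,B,C,D,E} → run D
t=3: ready={A,B,C,D,E,F,H} → run D
t=4: ready={A,B,C,D,E,F,H} → run D
t=5: ready={A,B,C,D,E,F,H} → run D
t=6: ready={A,B,C,D,E,F,G,H} → run D
t=7: ready={A,B,C,D,E,F,G,H} → run D
t=8: ready={A,B,C,E,F,G,H} → run A
t=9: ready={A,B,C,E,F,G,H} → run A
t=10: ready={A,B,C,E,F,G,H} → run A
t=11: ready={A,B,C,E,F,G,H} → run A
t=12: ready={B,C,E,F,G,H} → run G
t=13: ready={B,C,E,F,G,H} → run G
t=14: ready={B,C,E,F,G,H} → run G
t=15: ready={B,C,E,F,H} → run F
t=16: ready={B,C,E,F,H} → run F
t=17: ready={B,C,E,H} → run B
t=18: ready={B,C,E,H} → run B
t=19: ready={B,C,E,H} → run B
t=20: ready={B,C,E,H} → run B
t=21: ready={B,C,E,H} → run B
t=22: ready={B,C,E,H} → run B
t=23: ready={C,E,H} → run C
t=24: ready={C,E,H} → run C
t=25: ready={C,E,H} → run C
t=26: ready={C,E,H} → run C
t=27: ready={C,E,H} → run C
t=28: ready={C,E,H} → run C
t=29: ready={C,E,H} → run C
t=30: ready={C,E,H} → run C
t=31: ready={E,H} → run E
t=32: ready={E,H} → run E
t=33: ready={E,H} → run E
t=34: ready={E,H} → run E
t=35: ready={E,H} → run E
t=36: ready={E,H} → run E
t=37: ready={E,H} → run E
t=38: ready={E,H} → run E
t=39: ready={H} → run H
t=40: ready={H} → run H
t=41: ready={H} → run H
t=42: ready={H} → run H
t=43: (idle)
t=44: (idle)
t=45: (idle)
t=46: (idle)
t=47: (idle)
t=48: (idle)

running at tick 15 = F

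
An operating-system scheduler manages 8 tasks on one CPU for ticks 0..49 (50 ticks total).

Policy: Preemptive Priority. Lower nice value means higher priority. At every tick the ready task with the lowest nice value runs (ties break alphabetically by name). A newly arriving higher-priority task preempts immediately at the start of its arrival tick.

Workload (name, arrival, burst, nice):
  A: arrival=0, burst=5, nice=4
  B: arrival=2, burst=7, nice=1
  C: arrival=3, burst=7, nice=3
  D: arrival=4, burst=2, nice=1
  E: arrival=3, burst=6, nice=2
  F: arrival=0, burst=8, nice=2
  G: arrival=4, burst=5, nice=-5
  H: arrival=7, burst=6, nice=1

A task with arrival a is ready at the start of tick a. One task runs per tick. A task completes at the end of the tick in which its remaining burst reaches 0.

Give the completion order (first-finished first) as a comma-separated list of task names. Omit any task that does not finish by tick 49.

completion order = G, B, D, H, E, F, C, A

t=0: ready={A,F} → run F
t=1: ready={A,F} → run F
t=2: ready={A,B,F} → run B
t=3: ready={A,B,C,E,F} → run B
t=4: ready={A,B,C,D,E,F,G} → run G
t=5: ready={A,B,C,D,E,F,G} → run G
t=6: ready={A,B,C,D,E,F,G} → run G
t=7: ready={A,B,C,D,E,F,G,H} → run G
t=8: ready={A,B,C,D,E,F,G,H} → run G
t=9: ready={A,B,C,D,E,F,H} → run B
t=10: ready={A,B,C,D,E,F,H} → run B
t=11: ready={A,B,C,D,E,F,H} → run B
t=12: ready={A,B,C,D,E,F,H} → run B
t=13: ready={A,B,C,D,E,F,H} → run B
t=14: ready={A,C,D,E,F,H} → run D
t=15: ready={A,C,D,E,F,H} → run D
t=16: ready={A,C,E,F,H} → run H
t=17: ready={A,C,E,F,H} → run H
t=18: ready={A,C,E,F,H} → run H
t=19: ready={A,C,E,F,H} → run H
t=20: ready={A,C,E,F,H} → run H
t=21: ready={A,C,E,F,H} → run H
t=22: ready={A,C,E,F} → run E
t=23: ready={A,C,E,F} → run E
t=24: ready={A,C,E,F} → run E
t=25: ready={A,C,E,F} → run E
t=26: ready={A,C,E,F} → run E
t=27: ready={A,C,E,F} → run E
t=28: ready={A,C,F} → run F
t=29: ready={A,C,F} → run F
t=30: ready={A,C,F} → run F
t=31: ready={A,C,F} → run F
t=32: ready={A,C,F} → run F
t=33: ready={A,C,F} → run F
t=34: ready={A,C} → run C
t=35: ready={A,C} → run C
t=36: ready={A,C} → run C
t=37: ready={A,C} → run C
t=38: ready={A,C} → run C
t=39: ready={A,C} → run C
t=40: ready={A,C} → run C
t=41: ready={A} → run A
t=42: ready={A} → run A
t=43: ready={A} → run A
t=44: ready={A} → run A
t=45: ready={A} → run A
t=46: (idle)
t=47: (idle)
t=48: (idle)
t=49: (idle)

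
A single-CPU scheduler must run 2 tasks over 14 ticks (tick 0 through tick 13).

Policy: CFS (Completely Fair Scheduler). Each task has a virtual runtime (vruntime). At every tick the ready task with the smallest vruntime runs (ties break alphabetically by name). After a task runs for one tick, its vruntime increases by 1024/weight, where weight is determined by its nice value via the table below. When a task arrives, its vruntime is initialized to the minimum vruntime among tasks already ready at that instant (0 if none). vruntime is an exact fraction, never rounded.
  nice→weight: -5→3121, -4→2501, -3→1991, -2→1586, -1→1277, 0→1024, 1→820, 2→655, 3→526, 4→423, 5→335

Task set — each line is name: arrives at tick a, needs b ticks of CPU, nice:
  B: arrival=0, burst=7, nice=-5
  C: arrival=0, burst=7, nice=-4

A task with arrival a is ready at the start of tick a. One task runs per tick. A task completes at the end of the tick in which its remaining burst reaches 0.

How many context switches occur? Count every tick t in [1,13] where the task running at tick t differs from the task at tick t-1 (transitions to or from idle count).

context switches = 11

t=0: vr[B=0 C=0] → run B
t=1: vr[B=1024/3121 C=0] → run C
t=2: vr[B=1024/3121 C=1024/2501] → run B
t=3: vr[B=2048/3121 C=1024/2501] → run C
t=4: vr[B=2048/3121 C=2048/2501] → run B
t=5: vr[B=3072/3121 C=2048/2501] → run C
t=6: vr[B=3072/3121 C=3072/2501] → run B
t=7: vr[B=4096/3121 C=3072/2501] → run C
t=8: vr[B=4096/3121 C=4096/2501] → run B
t=9: vr[B=5120/3121 C=4096/2501] → run C
t=10: vr[B=5120/3121 C=5120/2501] → run B
t=11: vr[B=6144/3121 C=5120/2501] → run B
t=12: vr[C=5120/2501] → run C
t=13: vr[C=6144/2501] → run C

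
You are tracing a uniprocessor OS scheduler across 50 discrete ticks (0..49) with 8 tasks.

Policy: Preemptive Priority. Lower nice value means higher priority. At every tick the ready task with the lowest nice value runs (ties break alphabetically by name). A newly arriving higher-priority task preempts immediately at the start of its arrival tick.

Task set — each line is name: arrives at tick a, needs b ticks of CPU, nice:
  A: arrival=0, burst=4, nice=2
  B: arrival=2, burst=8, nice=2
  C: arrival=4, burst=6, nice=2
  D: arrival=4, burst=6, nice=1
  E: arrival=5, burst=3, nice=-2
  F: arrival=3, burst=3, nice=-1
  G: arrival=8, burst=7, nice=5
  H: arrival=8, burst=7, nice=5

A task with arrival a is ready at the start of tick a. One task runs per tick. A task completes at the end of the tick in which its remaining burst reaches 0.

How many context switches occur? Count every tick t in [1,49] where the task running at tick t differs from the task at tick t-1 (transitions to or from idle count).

t=0: ready={A} → run A
t=1: ready={A} → run A
t=2: ready={A,B} → run A
t=3: ready={A,B,F} → run F
t=4: ready={A,B,C,D,F} → run F
t=5: ready={A,B,C,D,E,F} → run E
t=6: ready={A,B,C,D,E,F} → run E
t=7: ready={A,B,C,D,E,F} → run E
t=8: ready={A,B,C,D,F,G,H} → run F
t=9: ready={A,B,C,D,G,H} → run D
t=10: ready={A,B,C,D,G,H} → run D
t=11: ready={A,B,C,D,G,H} → run D
t=12: ready={A,B,C,D,G,H} → run D
t=13: ready={A,B,C,D,G,H} → run D
t=14: ready={A,B,C,D,G,H} → run D
t=15: ready={A,B,C,G,H} → run A
t=16: ready={B,C,G,H} → run B
t=17: ready={B,C,G,H} → run B
t=18: ready={B,C,G,H} → run B
t=19: ready={B,C,G,H} → run B
t=20: ready={B,C,G,H} → run B
t=21: ready={B,C,G,H} → run B
t=22: ready={B,C,G,H} → run B
t=23: ready={B,C,G,H} → run B
t=24: ready={C,G,H} → run C
t=25: ready={C,G,H} → run C
t=26: ready={C,G,H} → run C
t=27: ready={C,G,H} → run C
t=28: ready={C,G,H} → run C
t=29: ready={C,G,H} → run C
t=30: ready={G,H} → run G
t=31: ready={G,H} → run G
t=32: ready={G,H} → run G
t=33: ready={G,H} → run G
t=34: ready={G,H} → run G
t=35: ready={G,H} → run G
t=36: ready={G,H} → run G
t=37: ready={H} → run H
t=38: ready={H} → run H
t=39: ready={H} → run H
t=40: ready={H} → run H
t=41: ready={H} → run H
t=42: ready={H} → run H
t=43: ready={H} → run H
t=44: (idle)
t=45: (idle)
t=46: (idle)
t=47: (idle)
t=48: (idle)
t=49: (idle)

context switches = 10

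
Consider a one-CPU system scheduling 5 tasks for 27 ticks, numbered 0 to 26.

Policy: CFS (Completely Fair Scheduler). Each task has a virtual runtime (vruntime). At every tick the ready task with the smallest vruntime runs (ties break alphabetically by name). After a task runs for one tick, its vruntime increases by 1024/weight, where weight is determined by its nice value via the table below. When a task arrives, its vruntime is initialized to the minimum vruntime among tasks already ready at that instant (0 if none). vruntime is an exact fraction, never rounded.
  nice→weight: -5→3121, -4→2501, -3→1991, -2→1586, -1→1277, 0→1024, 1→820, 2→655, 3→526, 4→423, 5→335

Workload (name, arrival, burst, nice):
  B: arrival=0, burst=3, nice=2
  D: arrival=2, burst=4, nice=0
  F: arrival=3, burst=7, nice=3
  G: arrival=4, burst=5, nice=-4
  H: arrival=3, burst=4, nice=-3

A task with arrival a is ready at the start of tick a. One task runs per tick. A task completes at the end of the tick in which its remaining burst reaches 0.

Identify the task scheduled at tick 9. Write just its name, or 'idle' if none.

t=0: vr[B=0] → run B
t=1: vr[B=1024/655] → run B
t=2: vr[B=2048/655 D=2048/655] → run B
t=3: vr[D=2048/655 F=2048/655 H=2048/655] → run D
t=4: vr[D=2703/655 F=2048/655 G=2048/655 H=2048/655] → run F
t=5: vr[D=2703/655 F=873984/172265 G=2048/655 H=2048/655] → run G
t=6: vr[D=2703/655 F=873984/172265 G=5792768/1638155 H=2048/655] → run H
t=7: vr[D=2703/655 F=873984/172265 G=5792768/1638155 H=4748288/1304105] → run G
t=8: vr[D=2703/655 F=873984/172265 G=6463488/1638155 H=4748288/1304105] → run H
t=9: vr[D=2703/655 F=873984/172265 G=6463488/1638155 H=5419008/1304105] → run G
t=10: vr[D=2703/655 F=873984/172265 G=7134208/1638155 H=5419008/1304105] → run D
t=11: vr[D=3358/655 F=873984/172265 G=7134208/1638155 H=5419008/1304105] → run H
t=12: vr[D=3358/655 F=873984/172265 G=7134208/1638155 H=6089728/1304105] → run G
t=13: vr[D=3358/655 F=873984/172265 G=7804928/1638155 H=6089728/1304105] → run H
t=14: vr[D=3358/655 F=873984/172265 G=7804928/1638155] → run G
t=15: vr[D=3358/655 F=873984/172265] → run F
t=16: vr[D=3358/655 F=1209344/172265] → run D
t=17: vr[D=4013/655 F=1209344/172265] → run D
t=18: vr[F=1209344/172265] → run F
t=19: vr[F=1544704/172265] → run F
t=20: vr[F=1880064/172265] → run F
t=21: vr[F=2215424/172265] → run F
t=22: vr[F=2550784/172265] → run F
t=23: (idle)
t=24: (idle)
t=25: (idle)
t=26: (idle)

running at tick 9 = G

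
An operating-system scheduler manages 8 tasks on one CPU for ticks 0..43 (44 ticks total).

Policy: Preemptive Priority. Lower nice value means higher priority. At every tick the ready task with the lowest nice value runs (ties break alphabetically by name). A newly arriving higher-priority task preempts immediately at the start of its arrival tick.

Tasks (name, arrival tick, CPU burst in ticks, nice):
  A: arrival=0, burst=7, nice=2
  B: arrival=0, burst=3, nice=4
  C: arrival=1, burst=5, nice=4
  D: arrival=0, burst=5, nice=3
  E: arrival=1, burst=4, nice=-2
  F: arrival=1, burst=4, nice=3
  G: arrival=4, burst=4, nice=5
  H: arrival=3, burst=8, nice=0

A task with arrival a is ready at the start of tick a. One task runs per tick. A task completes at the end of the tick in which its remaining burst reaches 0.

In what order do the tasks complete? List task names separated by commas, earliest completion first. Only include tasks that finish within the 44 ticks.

t=0: ready={A,B,D} → run A
t=1: ready={A,B,C,D,E,F} → run E
t=2: ready={A,B,C,D,E,F} → run E
t=3: ready={A,B,C,D,E,F,H} → run E
t=4: ready={A,B,C,D,E,F,G,H} → run E
t=5: ready={A,B,C,D,F,G,H} → run H
t=6: ready={A,B,C,D,F,G,H} → run H
t=7: ready={A,B,C,D,F,G,H} → run H
t=8: ready={A,B,C,D,F,G,H} → run H
t=9: ready={A,B,C,D,F,G,H} → run H
t=10: ready={A,B,C,D,F,G,H} → run H
t=11: ready={A,B,C,D,F,G,H} → run H
t=12: ready={A,B,C,D,F,G,H} → run H
t=13: ready={A,B,C,D,F,G} → run A
t=14: ready={A,B,C,D,F,G} → run A
t=15: ready={A,B,C,D,F,G} → run A
t=16: ready={A,B,C,D,F,G} → run A
t=17: ready={A,B,C,D,F,G} → run A
t=18: ready={A,B,C,D,F,G} → run A
t=19: ready={B,C,D,F,G} → run D
t=20: ready={B,C,D,F,G} → run D
t=21: ready={B,C,D,F,G} → run D
t=22: ready={B,C,D,F,G} → run D
t=23: ready={B,C,D,F,G} → run D
t=24: ready={B,C,F,G} → run F
t=25: ready={B,C,F,G} → run F
t=26: ready={B,C,F,G} → run F
t=27: ready={B,C,F,G} → run F
t=28: ready={B,C,G} → run B
t=29: ready={B,C,G} → run B
t=30: ready={B,C,G} → run B
t=31: ready={C,G} → run C
t=32: ready={C,G} → run C
t=33: ready={C,G} → run C
t=34: ready={C,G} → run C
t=35: ready={C,G} → run C
t=36: ready={G} → run G
t=37: ready={G} → run G
t=38: ready={G} → run G
t=39: ready={G} → run G
t=40: (idle)
t=41: (idle)
t=42: (idle)
t=43: (idle)

completion order = E, H, A, D, F, B, C, G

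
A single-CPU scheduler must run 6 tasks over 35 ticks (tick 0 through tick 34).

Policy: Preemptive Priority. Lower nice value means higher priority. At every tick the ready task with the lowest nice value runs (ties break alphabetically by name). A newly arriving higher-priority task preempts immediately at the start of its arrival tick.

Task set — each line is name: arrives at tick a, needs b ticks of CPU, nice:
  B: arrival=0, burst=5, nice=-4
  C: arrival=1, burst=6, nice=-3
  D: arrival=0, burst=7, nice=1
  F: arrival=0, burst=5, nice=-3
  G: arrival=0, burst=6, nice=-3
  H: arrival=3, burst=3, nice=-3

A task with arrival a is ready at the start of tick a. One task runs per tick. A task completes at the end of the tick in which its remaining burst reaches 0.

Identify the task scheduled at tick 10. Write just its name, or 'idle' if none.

running at tick 10 = C

t=0: ready={B,D,F,G} → run B
t=1: ready={B,C,D,F,G} → run B
t=2: ready={B,C,D,F,G} → run B
t=3: ready={B,C,D,F,G,H} → run B
t=4: ready={B,C,D,F,G,H} → run B
t=5: ready={C,D,F,G,H} → run C
t=6: ready={C,D,F,G,H} → run C
t=7: ready={C,D,F,G,H} → run C
t=8: ready={C,D,F,G,H} → run C
t=9: ready={C,D,F,G,H} → run C
t=10: ready={C,D,F,G,H} → run C
t=11: ready={D,F,G,H} → run F
t=12: ready={D,F,G,H} → run F
t=13: ready={D,F,G,H} → run F
t=14: ready={D,F,G,H} → run F
t=15: ready={D,F,G,H} → run F
t=16: ready={D,G,H} → run G
t=17: ready={D,G,H} → run G
t=18: ready={D,G,H} → run G
t=19: ready={D,G,H} → run G
t=20: ready={D,G,H} → run G
t=21: ready={D,G,H} → run G
t=22: ready={D,H} → run H
t=23: ready={D,H} → run H
t=24: ready={D,H} → run H
t=25: ready={D} → run D
t=26: ready={D} → run D
t=27: ready={D} → run D
t=28: ready={D} → run D
t=29: ready={D} → run D
t=30: ready={D} → run D
t=31: ready={D} → run D
t=32: (idle)
t=33: (idle)
t=34: (idle)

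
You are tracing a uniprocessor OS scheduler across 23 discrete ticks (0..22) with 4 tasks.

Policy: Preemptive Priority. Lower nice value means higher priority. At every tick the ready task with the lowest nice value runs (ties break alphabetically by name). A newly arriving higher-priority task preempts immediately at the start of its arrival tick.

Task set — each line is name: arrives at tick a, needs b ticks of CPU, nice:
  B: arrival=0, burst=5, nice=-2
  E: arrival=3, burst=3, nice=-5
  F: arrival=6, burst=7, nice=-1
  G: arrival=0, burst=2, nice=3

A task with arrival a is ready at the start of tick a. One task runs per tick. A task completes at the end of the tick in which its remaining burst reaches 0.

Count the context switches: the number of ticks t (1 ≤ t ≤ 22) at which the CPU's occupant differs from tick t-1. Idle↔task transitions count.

context switches = 5

t=0: ready={B,G} → run B
t=1: ready={B,G} → run B
t=2: ready={B,G} → run B
t=3: ready={B,E,G} → run E
t=4: ready={B,E,G} → run E
t=5: ready={B,E,G} → run E
t=6: ready={B,F,G} → run B
t=7: ready={B,F,G} → run B
t=8: ready={F,G} → run F
t=9: ready={F,G} → run F
t=10: ready={F,G} → run F
t=11: ready={F,G} → run F
t=12: ready={F,G} → run F
t=13: ready={F,G} → run F
t=14: ready={F,G} → run F
t=15: ready={G} → run G
t=16: ready={G} → run G
t=17: (idle)
t=18: (idle)
t=19: (idle)
t=20: (idle)
t=21: (idle)
t=22: (idle)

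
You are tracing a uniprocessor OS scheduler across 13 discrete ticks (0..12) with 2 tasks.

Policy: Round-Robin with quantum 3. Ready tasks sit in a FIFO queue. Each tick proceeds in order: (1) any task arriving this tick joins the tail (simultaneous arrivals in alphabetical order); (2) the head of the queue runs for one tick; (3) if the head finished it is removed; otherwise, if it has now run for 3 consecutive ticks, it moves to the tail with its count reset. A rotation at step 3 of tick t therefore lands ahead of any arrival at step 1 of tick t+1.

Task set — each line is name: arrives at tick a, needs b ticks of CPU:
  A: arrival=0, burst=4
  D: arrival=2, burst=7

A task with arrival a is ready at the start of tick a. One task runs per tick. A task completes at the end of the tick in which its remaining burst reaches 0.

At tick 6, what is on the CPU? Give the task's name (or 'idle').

t=0: queue=[A] q_used=0 → run A
t=1: queue=[A] q_used=1 → run A
t=2: queue=[A,D] q_used=2 → run A
t=3: queue=[D,A] q_used=0 → run D
t=4: queue=[D,A] q_used=1 → run D
t=5: queue=[D,A] q_used=2 → run D
t=6: queue=[A,D] q_used=0 → run A
t=7: queue=[D] q_used=0 → run D
t=8: queue=[D] q_used=1 → run D
t=9: queue=[D] q_used=2 → run D
t=10: queue=[D] q_used=0 → run D
t=11: (idle)
t=12: (idle)

running at tick 6 = A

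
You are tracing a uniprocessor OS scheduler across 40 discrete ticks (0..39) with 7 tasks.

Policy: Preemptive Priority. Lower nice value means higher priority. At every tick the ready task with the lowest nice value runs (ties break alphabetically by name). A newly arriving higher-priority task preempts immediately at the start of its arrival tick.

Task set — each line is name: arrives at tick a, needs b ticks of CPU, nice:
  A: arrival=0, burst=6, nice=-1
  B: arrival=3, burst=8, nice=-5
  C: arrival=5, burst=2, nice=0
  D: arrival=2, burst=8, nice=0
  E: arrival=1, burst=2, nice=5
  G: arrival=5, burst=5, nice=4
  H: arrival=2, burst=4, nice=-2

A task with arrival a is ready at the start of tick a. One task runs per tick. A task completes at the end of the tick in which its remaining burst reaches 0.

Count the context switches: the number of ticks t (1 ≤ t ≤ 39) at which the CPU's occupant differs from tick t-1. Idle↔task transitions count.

t=0: ready={A} → run A
t=1: ready={A,E} → run A
t=2: ready={A,D,E,H} → run H
t=3: ready={A,B,D,E,H} → run B
t=4: ready={A,B,D,E,H} → run B
t=5: ready={A,B,C,D,E,G,H} → run B
t=6: ready={A,B,C,D,E,G,H} → run B
t=7: ready={A,B,C,D,E,G,H} → run B
t=8: ready={A,B,C,D,E,G,H} → run B
t=9: ready={A,B,C,D,E,G,H} → run B
t=10: ready={A,B,C,D,E,G,H} → run B
t=11: ready={A,C,D,E,G,H} → run H
t=12: ready={A,C,D,E,G,H} → run H
t=13: ready={A,C,D,E,G,H} → run H
t=14: ready={A,C,D,E,G} → run A
t=15: ready={A,C,D,E,G} → run A
t=16: ready={A,C,D,E,G} → run A
t=17: ready={A,C,D,E,G} → run A
t=18: ready={C,D,E,G} → run C
t=19: ready={C,D,E,G} → run C
t=20: ready={D,E,G} → run D
t=21: ready={D,E,G} → run D
t=22: ready={D,E,G} → run D
t=23: ready={D,E,G} → run D
t=24: ready={D,E,G} → run D
t=25: ready={D,E,G} → run D
t=26: ready={D,E,G} → run D
t=27: ready={D,E,G} → run D
t=28: ready={E,G} → run G
t=29: ready={E,G} → run G
t=30: ready={E,G} → run G
t=31: ready={E,G} → run G
t=32: ready={E,G} → run G
t=33: ready={E} → run E
t=34: ready={E} → run E
t=35: (idle)
t=36: (idle)
t=37: (idle)
t=38: (idle)
t=39: (idle)

context switches = 9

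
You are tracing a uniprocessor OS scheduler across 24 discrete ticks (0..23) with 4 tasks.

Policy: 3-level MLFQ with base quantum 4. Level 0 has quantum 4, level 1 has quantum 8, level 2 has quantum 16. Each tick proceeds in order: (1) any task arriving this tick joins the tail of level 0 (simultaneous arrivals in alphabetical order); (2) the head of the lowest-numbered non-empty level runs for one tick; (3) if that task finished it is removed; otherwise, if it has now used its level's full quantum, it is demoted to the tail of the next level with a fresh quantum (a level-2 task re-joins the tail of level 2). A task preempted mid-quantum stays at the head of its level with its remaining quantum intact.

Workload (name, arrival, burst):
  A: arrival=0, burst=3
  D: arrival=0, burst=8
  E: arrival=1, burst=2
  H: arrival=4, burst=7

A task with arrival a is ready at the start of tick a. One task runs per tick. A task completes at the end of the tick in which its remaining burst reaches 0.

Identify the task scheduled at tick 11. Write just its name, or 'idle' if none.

t=0: L0/L1/L2 = AD/-/- → run A
t=1: L0/L1/L2 = ADE/-/- → run A
t=2: L0/L1/L2 = ADE/-/- → run A
t=3: L0/L1/L2 = DE/-/- → run D
t=4: L0/L1/L2 = DEH/-/- → run D
t=5: L0/L1/L2 = DEH/-/- → run D
t=6: L0/L1/L2 = DEH/-/- → run D
t=7: L0/L1/L2 = EH/D/- → run E
t=8: L0/L1/L2 = EH/D/- → run E
t=9: L0/L1/L2 = H/D/- → run H
t=10: L0/L1/L2 = H/D/- → run H
t=11: L0/L1/L2 = H/D/- → run H
t=12: L0/L1/L2 = H/D/- → run H
t=13: L0/L1/L2 = -/DH/- → run D
t=14: L0/L1/L2 = -/DH/- → run D
t=15: L0/L1/L2 = -/DH/- → run D
t=16: L0/L1/L2 = -/DH/- → run D
t=17: L0/L1/L2 = -/H/- → run H
t=18: L0/L1/L2 = -/H/- → run H
t=19: L0/L1/L2 = -/H/- → run H
t=20: (idle)
t=21: (idle)
t=22: (idle)
t=23: (idle)

running at tick 11 = H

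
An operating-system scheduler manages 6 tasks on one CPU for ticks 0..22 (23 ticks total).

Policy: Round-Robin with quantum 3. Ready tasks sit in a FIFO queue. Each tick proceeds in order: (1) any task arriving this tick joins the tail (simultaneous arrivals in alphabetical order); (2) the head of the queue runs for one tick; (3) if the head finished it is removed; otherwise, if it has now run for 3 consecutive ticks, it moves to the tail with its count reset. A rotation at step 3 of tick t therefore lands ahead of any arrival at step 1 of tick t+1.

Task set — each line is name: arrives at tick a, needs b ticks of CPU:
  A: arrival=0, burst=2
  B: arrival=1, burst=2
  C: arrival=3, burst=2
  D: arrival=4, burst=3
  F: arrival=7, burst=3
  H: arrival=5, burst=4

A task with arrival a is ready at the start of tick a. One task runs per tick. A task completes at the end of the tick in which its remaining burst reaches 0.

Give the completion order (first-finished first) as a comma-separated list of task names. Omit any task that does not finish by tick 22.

t=0: queue=[A] q_used=0 → run A
t=1: queue=[A,B] q_used=1 → run A
t=2: queue=[B] q_used=0 → run B
t=3: queue=[B,C] q_used=1 → run B
t=4: queue=[C,D] q_used=0 → run C
t=5: queue=[C,D,H] q_used=1 → run C
t=6: queue=[D,H] q_used=0 → run D
t=7: queue=[D,H,F] q_used=1 → run D
t=8: queue=[D,H,F] q_used=2 → run D
t=9: queue=[H,F] q_used=0 → run H
t=10: queue=[H,F] q_used=1 → run H
t=11: queue=[H,F] q_used=2 → run H
t=12: queue=[F,H] q_used=0 → run F
t=13: queue=[F,H] q_used=1 → run F
t=14: queue=[F,H] q_used=2 → run F
t=15: queue=[H] q_used=0 → run H
t=16: (idle)
t=17: (idle)
t=18: (idle)
t=19: (idle)
t=20: (idle)
t=21: (idle)
t=22: (idle)

completion order = A, B, C, D, F, H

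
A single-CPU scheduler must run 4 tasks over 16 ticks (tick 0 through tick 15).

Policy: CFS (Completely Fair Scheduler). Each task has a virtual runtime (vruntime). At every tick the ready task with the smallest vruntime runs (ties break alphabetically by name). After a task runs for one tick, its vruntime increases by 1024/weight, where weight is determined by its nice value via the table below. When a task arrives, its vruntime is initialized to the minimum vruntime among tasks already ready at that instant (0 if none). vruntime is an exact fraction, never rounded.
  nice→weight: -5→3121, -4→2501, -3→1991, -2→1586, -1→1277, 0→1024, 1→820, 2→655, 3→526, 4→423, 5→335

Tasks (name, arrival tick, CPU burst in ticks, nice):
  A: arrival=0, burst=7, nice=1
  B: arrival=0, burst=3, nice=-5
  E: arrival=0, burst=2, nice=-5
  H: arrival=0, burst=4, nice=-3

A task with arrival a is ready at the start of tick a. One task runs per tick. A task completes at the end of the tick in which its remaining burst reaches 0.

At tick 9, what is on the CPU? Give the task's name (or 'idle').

t=0: vr[A=0 B=0 E=0 H=0] → run A
t=1: vr[A=256/205 B=0 E=0 H=0] → run B
t=2: vr[A=256/205 B=1024/3121 E=0 H=0] → run E
t=3: vr[A=256/205 B=1024/3121 E=1024/3121 H=0] → run H
t=4: vr[A=256/205 B=1024/3121 E=1024/3121 H=1024/1991] → run B
t=5: vr[A=256/205 B=2048/3121 E=1024/3121 H=1024/1991] → run E
t=6: vr[A=256/205 B=2048/3121 H=1024/1991] → run H
t=7: vr[A=256/205 B=2048/3121 H=2048/1991] → run B
t=8: vr[A=256/205 H=2048/1991] → run H
t=9: vr[A=256/205 H=3072/1991] → run A
t=10: vr[A=512/205 H=3072/1991] → run H
t=11: vr[A=512/205] → run A
t=12: vr[A=768/205] → run A
t=13: vr[A=1024/205] → run A
t=14: vr[A=256/41] → run A
t=15: vr[A=1536/205] → run A

running at tick 9 = A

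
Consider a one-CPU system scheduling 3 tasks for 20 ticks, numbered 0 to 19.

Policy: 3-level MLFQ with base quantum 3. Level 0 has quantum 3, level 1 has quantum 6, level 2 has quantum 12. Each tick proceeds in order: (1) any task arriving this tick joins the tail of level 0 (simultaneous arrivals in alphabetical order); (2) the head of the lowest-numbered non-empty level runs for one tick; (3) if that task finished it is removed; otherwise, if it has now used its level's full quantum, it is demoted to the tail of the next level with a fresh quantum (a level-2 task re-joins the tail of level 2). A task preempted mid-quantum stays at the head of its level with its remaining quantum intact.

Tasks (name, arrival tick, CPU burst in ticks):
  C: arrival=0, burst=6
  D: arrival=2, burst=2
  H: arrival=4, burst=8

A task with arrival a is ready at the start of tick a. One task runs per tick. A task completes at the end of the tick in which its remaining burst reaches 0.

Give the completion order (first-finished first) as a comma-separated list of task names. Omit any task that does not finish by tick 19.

completion order = D, C, H

t=0: L0/L1/L2 = C/-/- → run C
t=1: L0/L1/L2 = C/-/- → run C
t=2: L0/L1/L2 = CD/-/- → run C
t=3: L0/L1/L2 = D/C/- → run D
t=4: L0/L1/L2 = DH/C/- → run D
t=5: L0/L1/L2 = H/C/- → run H
t=6: L0/L1/L2 = H/C/- → run H
t=7: L0/L1/L2 = H/C/- → run H
t=8: L0/L1/L2 = -/CH/- → run C
t=9: L0/L1/L2 = -/CH/- → run C
t=10: L0/L1/L2 = -/CH/- → run C
t=11: L0/L1/L2 = -/H/- → run H
t=12: L0/L1/L2 = -/H/- → run H
t=13: L0/L1/L2 = -/H/- → run H
t=14: L0/L1/L2 = -/H/- → run H
t=15: L0/L1/L2 = -/H/- → run H
t=16: (idle)
t=17: (idle)
t=18: (idle)
t=19: (idle)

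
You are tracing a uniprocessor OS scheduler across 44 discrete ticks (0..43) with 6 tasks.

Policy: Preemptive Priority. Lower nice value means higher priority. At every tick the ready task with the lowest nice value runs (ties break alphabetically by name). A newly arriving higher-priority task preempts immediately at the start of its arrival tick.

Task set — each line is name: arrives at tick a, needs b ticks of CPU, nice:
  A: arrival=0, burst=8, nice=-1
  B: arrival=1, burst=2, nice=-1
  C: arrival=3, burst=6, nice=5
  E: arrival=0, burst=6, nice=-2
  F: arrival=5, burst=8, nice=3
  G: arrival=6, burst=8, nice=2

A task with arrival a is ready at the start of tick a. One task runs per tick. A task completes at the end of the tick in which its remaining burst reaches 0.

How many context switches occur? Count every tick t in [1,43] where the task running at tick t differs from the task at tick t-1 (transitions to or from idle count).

t=0: ready={A,E} → run E
t=1: ready={A,B,E} → run E
t=2: ready={A,B,E} → run E
t=3: ready={A,B,C,E} → run E
t=4: ready={A,B,C,E} → run E
t=5: ready={A,B,C,E,F} → run E
t=6: ready={A,B,C,F,G} → run A
t=7: ready={A,B,C,F,G} → run A
t=8: ready={A,B,C,F,G} → run A
t=9: ready={A,B,C,F,G} → run A
t=10: ready={A,B,C,F,G} → run A
t=11: ready={A,B,C,F,G} → run A
t=12: ready={A,B,C,F,G} → run A
t=13: ready={A,B,C,F,G} → run A
t=14: ready={B,C,F,G} → run B
t=15: ready={B,C,F,G} → run B
t=16: ready={C,F,G} → run G
t=17: ready={C,F,G} → run G
t=18: ready={C,F,G} → run G
t=19: ready={C,F,G} → run G
t=20: ready={C,F,G} → run G
t=21: ready={C,F,G} → run G
t=22: ready={C,F,G} → run G
t=23: ready={C,F,G} → run G
t=24: ready={C,F} → run F
t=25: ready={C,F} → run F
t=26: ready={C,F} → run F
t=27: ready={C,F} → run F
t=28: ready={C,F} → run F
t=29: ready={C,F} → run F
t=30: ready={C,F} → run F
t=31: ready={C,F} → run F
t=32: ready={C} → run C
t=33: ready={C} → run C
t=34: ready={C} → run C
t=35: ready={C} → run C
t=36: ready={C} → run C
t=37: ready={C} → run C
t=38: (idle)
t=39: (idle)
t=40: (idle)
t=41: (idle)
t=42: (idle)
t=43: (idle)

context switches = 6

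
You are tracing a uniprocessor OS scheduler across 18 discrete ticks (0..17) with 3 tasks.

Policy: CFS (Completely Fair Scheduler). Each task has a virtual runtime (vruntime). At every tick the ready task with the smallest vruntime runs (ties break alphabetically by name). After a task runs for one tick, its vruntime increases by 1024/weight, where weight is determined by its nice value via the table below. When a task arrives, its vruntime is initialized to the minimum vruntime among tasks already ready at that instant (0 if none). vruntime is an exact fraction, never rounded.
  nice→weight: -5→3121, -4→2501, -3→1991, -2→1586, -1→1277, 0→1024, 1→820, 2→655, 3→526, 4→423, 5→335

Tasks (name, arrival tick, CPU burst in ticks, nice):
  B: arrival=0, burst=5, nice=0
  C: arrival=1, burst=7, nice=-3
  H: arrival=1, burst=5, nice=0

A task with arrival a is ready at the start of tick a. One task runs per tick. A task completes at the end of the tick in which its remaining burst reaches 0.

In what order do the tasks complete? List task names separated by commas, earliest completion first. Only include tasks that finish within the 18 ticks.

t=0: vr[B=0] → run B
t=1: vr[B=1 C=1 H=1] → run B
t=2: vr[B=2 C=1 H=1] → run C
t=3: vr[B=2 C=3015/1991 H=1] → run H
t=4: vr[B=2 C=3015/1991 H=2] → run C
t=5: vr[B=2 C=4039/1991 H=2] → run B
t=6: vr[B=3 C=4039/1991 H=2] → run H
t=7: vr[B=3 C=4039/1991 H=3] → run C
t=8: vr[B=3 C=5063/1991 H=3] → run C
t=9: vr[B=3 C=6087/1991 H=3] → run B
t=10: vr[B=4 C=6087/1991 H=3] → run H
t=11: vr[B=4 C=6087/1991 H=4] → run C
t=12: vr[B=4 C=7111/1991 H=4] → run C
t=13: vr[B=4 C=8135/1991 H=4] → run B
t=14: vr[C=8135/1991 H=4] → run H
t=15: vr[C=8135/1991 H=5] → run C
t=16: vr[H=5] → run H
t=17: (idle)

completion order = B, C, H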